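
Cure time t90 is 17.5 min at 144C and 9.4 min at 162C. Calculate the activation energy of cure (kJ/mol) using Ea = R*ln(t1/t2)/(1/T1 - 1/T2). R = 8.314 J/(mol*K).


T1 = 417.15 K, T2 = 435.15 K
1/T1 - 1/T2 = 9.9161e-05
ln(t1/t2) = ln(17.5/9.4) = 0.6215
Ea = 8.314 * 0.6215 / 9.9161e-05 = 52107.9189 J/mol
Ea = 52.11 kJ/mol

52.11 kJ/mol


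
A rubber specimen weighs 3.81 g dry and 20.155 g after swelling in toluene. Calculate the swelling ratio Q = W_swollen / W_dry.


Q = W_swollen / W_dry
Q = 20.155 / 3.81
Q = 5.29

Q = 5.29


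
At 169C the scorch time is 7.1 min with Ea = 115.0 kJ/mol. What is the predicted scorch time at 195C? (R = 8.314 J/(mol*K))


Convert temperatures: T1 = 169 + 273.15 = 442.15 K, T2 = 195 + 273.15 = 468.15 K
ts2_new = 7.1 * exp(115000 / 8.314 * (1/468.15 - 1/442.15))
1/T2 - 1/T1 = -1.2561e-04
ts2_new = 1.25 min

1.25 min


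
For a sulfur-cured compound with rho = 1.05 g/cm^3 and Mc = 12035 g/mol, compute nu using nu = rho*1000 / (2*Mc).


nu = rho * 1000 / (2 * Mc)
nu = 1.05 * 1000 / (2 * 12035)
nu = 1050.0 / 24070
nu = 0.0436 mol/L

0.0436 mol/L


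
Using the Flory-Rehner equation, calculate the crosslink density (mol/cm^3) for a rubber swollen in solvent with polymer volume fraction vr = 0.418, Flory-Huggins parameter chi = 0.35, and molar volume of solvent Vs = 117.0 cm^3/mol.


ln(1 - vr) = ln(1 - 0.418) = -0.5413
Numerator = -((-0.5413) + 0.418 + 0.35 * 0.418^2) = 0.0621
Denominator = 117.0 * (0.418^(1/3) - 0.418/2) = 63.0275
nu = 0.0621 / 63.0275 = 9.8578e-04 mol/cm^3

9.8578e-04 mol/cm^3


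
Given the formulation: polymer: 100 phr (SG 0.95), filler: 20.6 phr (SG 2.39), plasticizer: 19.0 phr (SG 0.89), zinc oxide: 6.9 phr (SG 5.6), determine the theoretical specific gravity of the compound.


Sum of weights = 146.5
Volume contributions:
  polymer: 100/0.95 = 105.2632
  filler: 20.6/2.39 = 8.6192
  plasticizer: 19.0/0.89 = 21.3483
  zinc oxide: 6.9/5.6 = 1.2321
Sum of volumes = 136.4629
SG = 146.5 / 136.4629 = 1.074

SG = 1.074


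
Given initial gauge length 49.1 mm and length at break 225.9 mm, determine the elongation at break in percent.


Elongation = (Lf - L0) / L0 * 100
= (225.9 - 49.1) / 49.1 * 100
= 176.8 / 49.1 * 100
= 360.1%

360.1%


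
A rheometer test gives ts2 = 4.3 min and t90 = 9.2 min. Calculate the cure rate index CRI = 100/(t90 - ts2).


CRI = 100 / (t90 - ts2)
= 100 / (9.2 - 4.3)
= 100 / 4.9
= 20.41 min^-1

20.41 min^-1


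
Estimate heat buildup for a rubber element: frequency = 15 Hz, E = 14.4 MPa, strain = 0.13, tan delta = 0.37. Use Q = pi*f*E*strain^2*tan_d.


Q = pi * f * E * strain^2 * tan_d
= pi * 15 * 14.4 * 0.13^2 * 0.37
= pi * 15 * 14.4 * 0.0169 * 0.37
= 4.2432

Q = 4.2432


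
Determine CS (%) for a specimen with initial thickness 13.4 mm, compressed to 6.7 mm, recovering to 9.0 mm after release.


CS = (t0 - recovered) / (t0 - ts) * 100
= (13.4 - 9.0) / (13.4 - 6.7) * 100
= 4.4 / 6.7 * 100
= 65.7%

65.7%


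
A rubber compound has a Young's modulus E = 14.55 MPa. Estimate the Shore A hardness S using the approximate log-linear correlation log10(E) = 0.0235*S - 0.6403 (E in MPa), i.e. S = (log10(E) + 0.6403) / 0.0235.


log10(E) = 0.0235*S - 0.6403  =>  S = (log10(E) + 0.6403) / 0.0235
log10(14.55) = 1.162863
S = (1.162863 + 0.6403) / 0.0235 = 1.803163 / 0.0235
S = 76.7

Shore A = 76.7


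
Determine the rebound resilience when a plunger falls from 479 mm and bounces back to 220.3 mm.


Resilience = h_rebound / h_drop * 100
= 220.3 / 479 * 100
= 46.0%

46.0%


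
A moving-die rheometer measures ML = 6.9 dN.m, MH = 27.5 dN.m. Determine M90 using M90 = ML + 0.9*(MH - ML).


M90 = ML + 0.9 * (MH - ML)
M90 = 6.9 + 0.9 * (27.5 - 6.9)
M90 = 6.9 + 0.9 * 20.6
M90 = 25.44 dN.m

25.44 dN.m


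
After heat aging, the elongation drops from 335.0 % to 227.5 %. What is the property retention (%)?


Retention = aged / original * 100
= 227.5 / 335.0 * 100
= 67.9%

67.9%


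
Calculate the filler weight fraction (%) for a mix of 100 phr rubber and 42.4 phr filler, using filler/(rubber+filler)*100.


Filler % = filler / (rubber + filler) * 100
= 42.4 / (100 + 42.4) * 100
= 42.4 / 142.4 * 100
= 29.78%

29.78%


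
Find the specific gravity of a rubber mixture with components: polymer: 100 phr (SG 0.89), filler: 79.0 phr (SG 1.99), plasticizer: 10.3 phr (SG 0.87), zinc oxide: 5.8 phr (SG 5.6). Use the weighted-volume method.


Sum of weights = 195.1
Volume contributions:
  polymer: 100/0.89 = 112.3596
  filler: 79.0/1.99 = 39.6985
  plasticizer: 10.3/0.87 = 11.8391
  zinc oxide: 5.8/5.6 = 1.0357
Sum of volumes = 164.9328
SG = 195.1 / 164.9328 = 1.183

SG = 1.183


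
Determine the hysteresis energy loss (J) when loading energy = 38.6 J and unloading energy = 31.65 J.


Hysteresis loss = loading - unloading
= 38.6 - 31.65
= 6.95 J

6.95 J


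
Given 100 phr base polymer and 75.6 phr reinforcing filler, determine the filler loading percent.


Filler % = filler / (rubber + filler) * 100
= 75.6 / (100 + 75.6) * 100
= 75.6 / 175.6 * 100
= 43.05%

43.05%


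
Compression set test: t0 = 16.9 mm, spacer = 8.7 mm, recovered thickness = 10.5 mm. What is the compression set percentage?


CS = (t0 - recovered) / (t0 - ts) * 100
= (16.9 - 10.5) / (16.9 - 8.7) * 100
= 6.4 / 8.2 * 100
= 78.0%

78.0%


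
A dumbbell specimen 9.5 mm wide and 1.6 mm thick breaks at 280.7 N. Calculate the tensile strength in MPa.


Area = width * thickness = 9.5 * 1.6 = 15.2 mm^2
TS = force / area = 280.7 / 15.2 = 18.47 MPa

18.47 MPa


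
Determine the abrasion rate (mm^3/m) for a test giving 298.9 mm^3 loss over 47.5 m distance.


Rate = volume_loss / distance
= 298.9 / 47.5
= 6.293 mm^3/m

6.293 mm^3/m


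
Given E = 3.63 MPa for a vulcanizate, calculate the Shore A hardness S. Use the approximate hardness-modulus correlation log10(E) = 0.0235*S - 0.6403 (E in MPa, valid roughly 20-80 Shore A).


log10(E) = 0.0235*S - 0.6403  =>  S = (log10(E) + 0.6403) / 0.0235
log10(3.63) = 0.559907
S = (0.559907 + 0.6403) / 0.0235 = 1.200207 / 0.0235
S = 51.1

Shore A = 51.1


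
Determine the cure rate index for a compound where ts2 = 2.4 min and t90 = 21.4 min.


CRI = 100 / (t90 - ts2)
= 100 / (21.4 - 2.4)
= 100 / 19.0
= 5.26 min^-1

5.26 min^-1


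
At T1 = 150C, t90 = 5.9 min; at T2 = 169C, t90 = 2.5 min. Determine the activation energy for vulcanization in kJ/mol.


T1 = 423.15 K, T2 = 442.15 K
1/T1 - 1/T2 = 1.0155e-04
ln(t1/t2) = ln(5.9/2.5) = 0.8587
Ea = 8.314 * 0.8587 / 1.0155e-04 = 70297.9151 J/mol
Ea = 70.3 kJ/mol

70.3 kJ/mol


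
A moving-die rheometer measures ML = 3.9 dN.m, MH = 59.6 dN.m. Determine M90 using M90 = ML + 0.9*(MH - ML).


M90 = ML + 0.9 * (MH - ML)
M90 = 3.9 + 0.9 * (59.6 - 3.9)
M90 = 3.9 + 0.9 * 55.7
M90 = 54.03 dN.m

54.03 dN.m


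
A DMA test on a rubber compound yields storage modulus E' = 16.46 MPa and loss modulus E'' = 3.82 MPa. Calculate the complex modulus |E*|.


|E*| = sqrt(E'^2 + E''^2)
= sqrt(16.46^2 + 3.82^2)
= sqrt(270.9316 + 14.5924)
= 16.897 MPa

16.897 MPa


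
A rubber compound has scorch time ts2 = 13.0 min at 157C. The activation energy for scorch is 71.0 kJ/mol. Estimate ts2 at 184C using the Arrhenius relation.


Convert temperatures: T1 = 157 + 273.15 = 430.15 K, T2 = 184 + 273.15 = 457.15 K
ts2_new = 13.0 * exp(71000 / 8.314 * (1/457.15 - 1/430.15))
1/T2 - 1/T1 = -1.3730e-04
ts2_new = 4.02 min

4.02 min


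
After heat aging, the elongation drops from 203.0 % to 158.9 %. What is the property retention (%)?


Retention = aged / original * 100
= 158.9 / 203.0 * 100
= 78.3%

78.3%


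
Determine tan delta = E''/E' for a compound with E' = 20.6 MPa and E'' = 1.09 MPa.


tan delta = E'' / E'
= 1.09 / 20.6
= 0.0529

tan delta = 0.0529


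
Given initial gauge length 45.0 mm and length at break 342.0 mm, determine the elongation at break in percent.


Elongation = (Lf - L0) / L0 * 100
= (342.0 - 45.0) / 45.0 * 100
= 297.0 / 45.0 * 100
= 660.0%

660.0%


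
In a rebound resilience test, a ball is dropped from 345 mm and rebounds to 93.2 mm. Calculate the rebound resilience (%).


Resilience = h_rebound / h_drop * 100
= 93.2 / 345 * 100
= 27.0%

27.0%


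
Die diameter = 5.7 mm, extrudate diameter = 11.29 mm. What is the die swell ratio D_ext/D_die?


Die swell ratio = D_extrudate / D_die
= 11.29 / 5.7
= 1.981

Die swell = 1.981


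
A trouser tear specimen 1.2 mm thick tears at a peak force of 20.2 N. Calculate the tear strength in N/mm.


Tear strength = force / thickness
= 20.2 / 1.2
= 16.83 N/mm

16.83 N/mm


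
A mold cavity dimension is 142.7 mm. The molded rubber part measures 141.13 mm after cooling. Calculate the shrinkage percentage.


Shrinkage = (mold - part) / mold * 100
= (142.7 - 141.13) / 142.7 * 100
= 1.57 / 142.7 * 100
= 1.1%

1.1%


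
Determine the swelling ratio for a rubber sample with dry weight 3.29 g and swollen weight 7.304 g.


Q = W_swollen / W_dry
Q = 7.304 / 3.29
Q = 2.22

Q = 2.22


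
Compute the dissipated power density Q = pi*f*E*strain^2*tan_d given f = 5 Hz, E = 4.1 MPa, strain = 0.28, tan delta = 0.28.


Q = pi * f * E * strain^2 * tan_d
= pi * 5 * 4.1 * 0.28^2 * 0.28
= pi * 5 * 4.1 * 0.0784 * 0.28
= 1.4138

Q = 1.4138


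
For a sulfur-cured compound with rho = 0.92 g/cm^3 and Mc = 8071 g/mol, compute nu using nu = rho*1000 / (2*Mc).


nu = rho * 1000 / (2 * Mc)
nu = 0.92 * 1000 / (2 * 8071)
nu = 920.0 / 16142
nu = 0.0570 mol/L

0.0570 mol/L


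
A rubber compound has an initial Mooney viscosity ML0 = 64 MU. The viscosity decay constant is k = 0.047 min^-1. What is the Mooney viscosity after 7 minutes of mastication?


ML = ML0 * exp(-k * t)
ML = 64 * exp(-0.047 * 7)
ML = 64 * 0.7196
ML = 46.06 MU

46.06 MU


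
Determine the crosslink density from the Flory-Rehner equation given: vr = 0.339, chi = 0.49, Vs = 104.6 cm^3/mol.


ln(1 - vr) = ln(1 - 0.339) = -0.4140
Numerator = -((-0.4140) + 0.339 + 0.49 * 0.339^2) = 0.0187
Denominator = 104.6 * (0.339^(1/3) - 0.339/2) = 55.2046
nu = 0.0187 / 55.2046 = 3.3856e-04 mol/cm^3

3.3856e-04 mol/cm^3


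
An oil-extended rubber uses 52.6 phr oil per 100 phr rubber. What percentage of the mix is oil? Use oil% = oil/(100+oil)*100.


Oil % = oil / (100 + oil) * 100
= 52.6 / (100 + 52.6) * 100
= 52.6 / 152.6 * 100
= 34.47%

34.47%


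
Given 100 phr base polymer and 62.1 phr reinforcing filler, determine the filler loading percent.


Filler % = filler / (rubber + filler) * 100
= 62.1 / (100 + 62.1) * 100
= 62.1 / 162.1 * 100
= 38.31%

38.31%


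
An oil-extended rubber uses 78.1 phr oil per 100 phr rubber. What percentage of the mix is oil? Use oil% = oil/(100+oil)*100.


Oil % = oil / (100 + oil) * 100
= 78.1 / (100 + 78.1) * 100
= 78.1 / 178.1 * 100
= 43.85%

43.85%


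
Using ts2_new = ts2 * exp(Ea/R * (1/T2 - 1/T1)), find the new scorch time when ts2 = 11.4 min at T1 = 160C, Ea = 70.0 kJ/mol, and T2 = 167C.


Convert temperatures: T1 = 160 + 273.15 = 433.15 K, T2 = 167 + 273.15 = 440.15 K
ts2_new = 11.4 * exp(70000 / 8.314 * (1/440.15 - 1/433.15))
1/T2 - 1/T1 = -3.6716e-05
ts2_new = 8.37 min

8.37 min


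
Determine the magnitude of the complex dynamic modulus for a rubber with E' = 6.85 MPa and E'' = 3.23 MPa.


|E*| = sqrt(E'^2 + E''^2)
= sqrt(6.85^2 + 3.23^2)
= sqrt(46.9225 + 10.4329)
= 7.573 MPa

7.573 MPa


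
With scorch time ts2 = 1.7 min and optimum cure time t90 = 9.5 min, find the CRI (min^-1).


CRI = 100 / (t90 - ts2)
= 100 / (9.5 - 1.7)
= 100 / 7.8
= 12.82 min^-1

12.82 min^-1


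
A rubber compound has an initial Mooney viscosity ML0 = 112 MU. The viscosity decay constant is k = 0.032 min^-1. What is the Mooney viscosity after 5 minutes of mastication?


ML = ML0 * exp(-k * t)
ML = 112 * exp(-0.032 * 5)
ML = 112 * 0.8521
ML = 95.44 MU

95.44 MU


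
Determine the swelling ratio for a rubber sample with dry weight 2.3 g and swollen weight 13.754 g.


Q = W_swollen / W_dry
Q = 13.754 / 2.3
Q = 5.98

Q = 5.98


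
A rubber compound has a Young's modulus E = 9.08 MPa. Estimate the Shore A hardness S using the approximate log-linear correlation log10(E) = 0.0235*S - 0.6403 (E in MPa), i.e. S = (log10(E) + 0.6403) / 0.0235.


log10(E) = 0.0235*S - 0.6403  =>  S = (log10(E) + 0.6403) / 0.0235
log10(9.08) = 0.958086
S = (0.958086 + 0.6403) / 0.0235 = 1.598386 / 0.0235
S = 68.0

Shore A = 68.0


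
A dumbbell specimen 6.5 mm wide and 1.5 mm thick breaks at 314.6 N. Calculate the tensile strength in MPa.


Area = width * thickness = 6.5 * 1.5 = 9.75 mm^2
TS = force / area = 314.6 / 9.75 = 32.27 MPa

32.27 MPa


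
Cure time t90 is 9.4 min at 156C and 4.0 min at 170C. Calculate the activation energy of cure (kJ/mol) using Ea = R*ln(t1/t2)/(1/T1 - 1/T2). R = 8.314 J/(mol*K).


T1 = 429.15 K, T2 = 443.15 K
1/T1 - 1/T2 = 7.3615e-05
ln(t1/t2) = ln(9.4/4.0) = 0.8544
Ea = 8.314 * 0.8544 / 7.3615e-05 = 96496.3499 J/mol
Ea = 96.5 kJ/mol

96.5 kJ/mol


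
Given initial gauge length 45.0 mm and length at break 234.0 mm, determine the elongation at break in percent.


Elongation = (Lf - L0) / L0 * 100
= (234.0 - 45.0) / 45.0 * 100
= 189.0 / 45.0 * 100
= 420.0%

420.0%


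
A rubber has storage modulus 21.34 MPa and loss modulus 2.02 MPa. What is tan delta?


tan delta = E'' / E'
= 2.02 / 21.34
= 0.0947

tan delta = 0.0947


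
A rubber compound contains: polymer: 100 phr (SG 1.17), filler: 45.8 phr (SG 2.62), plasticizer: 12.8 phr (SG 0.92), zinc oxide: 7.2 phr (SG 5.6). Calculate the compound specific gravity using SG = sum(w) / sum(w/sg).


Sum of weights = 165.8
Volume contributions:
  polymer: 100/1.17 = 85.4701
  filler: 45.8/2.62 = 17.4809
  plasticizer: 12.8/0.92 = 13.9130
  zinc oxide: 7.2/5.6 = 1.2857
Sum of volumes = 118.1498
SG = 165.8 / 118.1498 = 1.403

SG = 1.403


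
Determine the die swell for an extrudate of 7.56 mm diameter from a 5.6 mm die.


Die swell ratio = D_extrudate / D_die
= 7.56 / 5.6
= 1.35

Die swell = 1.35


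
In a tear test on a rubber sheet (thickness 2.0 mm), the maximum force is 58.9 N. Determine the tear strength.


Tear strength = force / thickness
= 58.9 / 2.0
= 29.45 N/mm

29.45 N/mm


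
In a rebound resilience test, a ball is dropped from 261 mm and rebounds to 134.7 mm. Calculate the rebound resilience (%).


Resilience = h_rebound / h_drop * 100
= 134.7 / 261 * 100
= 51.6%

51.6%


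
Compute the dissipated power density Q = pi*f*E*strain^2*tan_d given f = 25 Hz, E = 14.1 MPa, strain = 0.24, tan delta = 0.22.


Q = pi * f * E * strain^2 * tan_d
= pi * 25 * 14.1 * 0.24^2 * 0.22
= pi * 25 * 14.1 * 0.0576 * 0.22
= 14.0331

Q = 14.0331


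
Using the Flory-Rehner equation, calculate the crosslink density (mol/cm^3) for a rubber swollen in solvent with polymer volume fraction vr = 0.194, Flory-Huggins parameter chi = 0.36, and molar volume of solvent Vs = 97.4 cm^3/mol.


ln(1 - vr) = ln(1 - 0.194) = -0.2157
Numerator = -((-0.2157) + 0.194 + 0.36 * 0.194^2) = 0.0081
Denominator = 97.4 * (0.194^(1/3) - 0.194/2) = 46.9367
nu = 0.0081 / 46.9367 = 1.7305e-04 mol/cm^3

1.7305e-04 mol/cm^3


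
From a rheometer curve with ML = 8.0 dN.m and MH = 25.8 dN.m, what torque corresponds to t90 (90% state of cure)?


M90 = ML + 0.9 * (MH - ML)
M90 = 8.0 + 0.9 * (25.8 - 8.0)
M90 = 8.0 + 0.9 * 17.8
M90 = 24.02 dN.m

24.02 dN.m


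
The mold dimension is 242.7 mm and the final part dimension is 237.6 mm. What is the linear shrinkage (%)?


Shrinkage = (mold - part) / mold * 100
= (242.7 - 237.6) / 242.7 * 100
= 5.1 / 242.7 * 100
= 2.1%

2.1%


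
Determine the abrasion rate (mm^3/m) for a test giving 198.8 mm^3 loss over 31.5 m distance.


Rate = volume_loss / distance
= 198.8 / 31.5
= 6.311 mm^3/m

6.311 mm^3/m


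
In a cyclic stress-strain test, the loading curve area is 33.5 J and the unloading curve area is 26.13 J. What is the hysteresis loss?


Hysteresis loss = loading - unloading
= 33.5 - 26.13
= 7.37 J

7.37 J


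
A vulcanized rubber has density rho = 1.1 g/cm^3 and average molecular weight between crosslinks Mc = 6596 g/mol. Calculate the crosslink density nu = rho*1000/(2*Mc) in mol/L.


nu = rho * 1000 / (2 * Mc)
nu = 1.1 * 1000 / (2 * 6596)
nu = 1100.0 / 13192
nu = 0.0834 mol/L

0.0834 mol/L


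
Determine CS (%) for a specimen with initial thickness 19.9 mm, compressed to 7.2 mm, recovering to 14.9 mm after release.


CS = (t0 - recovered) / (t0 - ts) * 100
= (19.9 - 14.9) / (19.9 - 7.2) * 100
= 5.0 / 12.7 * 100
= 39.4%

39.4%


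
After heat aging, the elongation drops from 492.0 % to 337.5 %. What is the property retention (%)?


Retention = aged / original * 100
= 337.5 / 492.0 * 100
= 68.6%

68.6%


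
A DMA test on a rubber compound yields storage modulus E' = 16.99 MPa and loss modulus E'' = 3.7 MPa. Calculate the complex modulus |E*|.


|E*| = sqrt(E'^2 + E''^2)
= sqrt(16.99^2 + 3.7^2)
= sqrt(288.6601 + 13.6900)
= 17.388 MPa

17.388 MPa


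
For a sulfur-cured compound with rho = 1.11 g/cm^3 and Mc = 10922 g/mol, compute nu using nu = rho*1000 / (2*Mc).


nu = rho * 1000 / (2 * Mc)
nu = 1.11 * 1000 / (2 * 10922)
nu = 1110.0 / 21844
nu = 0.0508 mol/L

0.0508 mol/L


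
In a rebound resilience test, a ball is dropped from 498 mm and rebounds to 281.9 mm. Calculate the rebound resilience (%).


Resilience = h_rebound / h_drop * 100
= 281.9 / 498 * 100
= 56.6%

56.6%


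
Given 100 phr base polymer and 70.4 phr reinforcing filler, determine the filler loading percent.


Filler % = filler / (rubber + filler) * 100
= 70.4 / (100 + 70.4) * 100
= 70.4 / 170.4 * 100
= 41.31%

41.31%


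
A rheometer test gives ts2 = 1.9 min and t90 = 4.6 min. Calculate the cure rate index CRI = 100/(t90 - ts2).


CRI = 100 / (t90 - ts2)
= 100 / (4.6 - 1.9)
= 100 / 2.7
= 37.04 min^-1

37.04 min^-1


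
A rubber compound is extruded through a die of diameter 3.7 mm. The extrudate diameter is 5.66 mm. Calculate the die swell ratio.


Die swell ratio = D_extrudate / D_die
= 5.66 / 3.7
= 1.53

Die swell = 1.53


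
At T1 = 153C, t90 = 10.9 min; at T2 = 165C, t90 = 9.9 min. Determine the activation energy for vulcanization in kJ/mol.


T1 = 426.15 K, T2 = 438.15 K
1/T1 - 1/T2 = 6.4268e-05
ln(t1/t2) = ln(10.9/9.9) = 0.0962
Ea = 8.314 * 0.0962 / 6.4268e-05 = 12448.4617 J/mol
Ea = 12.45 kJ/mol

12.45 kJ/mol


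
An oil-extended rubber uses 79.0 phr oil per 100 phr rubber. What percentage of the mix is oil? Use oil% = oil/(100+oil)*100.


Oil % = oil / (100 + oil) * 100
= 79.0 / (100 + 79.0) * 100
= 79.0 / 179.0 * 100
= 44.13%

44.13%


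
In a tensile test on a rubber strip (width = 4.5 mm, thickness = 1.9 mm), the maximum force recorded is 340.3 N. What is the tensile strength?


Area = width * thickness = 4.5 * 1.9 = 8.55 mm^2
TS = force / area = 340.3 / 8.55 = 39.8 MPa

39.8 MPa


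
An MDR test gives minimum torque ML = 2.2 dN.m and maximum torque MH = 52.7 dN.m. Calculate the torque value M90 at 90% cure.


M90 = ML + 0.9 * (MH - ML)
M90 = 2.2 + 0.9 * (52.7 - 2.2)
M90 = 2.2 + 0.9 * 50.5
M90 = 47.65 dN.m

47.65 dN.m


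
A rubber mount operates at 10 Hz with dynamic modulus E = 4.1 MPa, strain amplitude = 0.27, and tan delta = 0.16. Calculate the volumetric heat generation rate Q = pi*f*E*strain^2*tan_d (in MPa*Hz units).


Q = pi * f * E * strain^2 * tan_d
= pi * 10 * 4.1 * 0.27^2 * 0.16
= pi * 10 * 4.1 * 0.0729 * 0.16
= 1.5024

Q = 1.5024


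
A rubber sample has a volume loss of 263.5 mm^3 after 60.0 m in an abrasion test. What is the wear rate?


Rate = volume_loss / distance
= 263.5 / 60.0
= 4.392 mm^3/m

4.392 mm^3/m


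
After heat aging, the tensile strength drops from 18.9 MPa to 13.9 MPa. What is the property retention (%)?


Retention = aged / original * 100
= 13.9 / 18.9 * 100
= 73.5%

73.5%


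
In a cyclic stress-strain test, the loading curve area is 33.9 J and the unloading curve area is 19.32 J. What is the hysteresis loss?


Hysteresis loss = loading - unloading
= 33.9 - 19.32
= 14.58 J

14.58 J


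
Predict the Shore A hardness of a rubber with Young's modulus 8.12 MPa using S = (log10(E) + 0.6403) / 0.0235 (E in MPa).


log10(E) = 0.0235*S - 0.6403  =>  S = (log10(E) + 0.6403) / 0.0235
log10(8.12) = 0.909556
S = (0.909556 + 0.6403) / 0.0235 = 1.549856 / 0.0235
S = 66.0

Shore A = 66.0


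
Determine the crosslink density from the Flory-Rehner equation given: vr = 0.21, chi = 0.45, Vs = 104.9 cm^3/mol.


ln(1 - vr) = ln(1 - 0.21) = -0.2357
Numerator = -((-0.2357) + 0.21 + 0.45 * 0.21^2) = 0.0059
Denominator = 104.9 * (0.21^(1/3) - 0.21/2) = 51.3372
nu = 0.0059 / 51.3372 = 1.1448e-04 mol/cm^3

1.1448e-04 mol/cm^3


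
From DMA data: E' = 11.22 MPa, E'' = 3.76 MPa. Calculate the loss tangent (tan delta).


tan delta = E'' / E'
= 3.76 / 11.22
= 0.3351

tan delta = 0.3351


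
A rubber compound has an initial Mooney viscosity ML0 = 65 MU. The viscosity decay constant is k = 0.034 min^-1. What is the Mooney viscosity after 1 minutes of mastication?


ML = ML0 * exp(-k * t)
ML = 65 * exp(-0.034 * 1)
ML = 65 * 0.9666
ML = 62.83 MU

62.83 MU


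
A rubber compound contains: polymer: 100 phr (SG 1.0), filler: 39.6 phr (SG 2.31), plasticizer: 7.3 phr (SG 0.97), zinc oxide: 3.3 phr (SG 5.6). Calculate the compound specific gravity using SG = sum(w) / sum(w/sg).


Sum of weights = 150.2
Volume contributions:
  polymer: 100/1.0 = 100.0000
  filler: 39.6/2.31 = 17.1429
  plasticizer: 7.3/0.97 = 7.5258
  zinc oxide: 3.3/5.6 = 0.5893
Sum of volumes = 125.2579
SG = 150.2 / 125.2579 = 1.199

SG = 1.199


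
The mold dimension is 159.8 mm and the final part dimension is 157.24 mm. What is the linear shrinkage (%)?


Shrinkage = (mold - part) / mold * 100
= (159.8 - 157.24) / 159.8 * 100
= 2.56 / 159.8 * 100
= 1.6%

1.6%


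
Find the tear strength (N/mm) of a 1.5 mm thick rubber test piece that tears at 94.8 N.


Tear strength = force / thickness
= 94.8 / 1.5
= 63.2 N/mm

63.2 N/mm


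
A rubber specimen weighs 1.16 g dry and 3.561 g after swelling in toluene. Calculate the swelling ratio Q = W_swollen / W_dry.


Q = W_swollen / W_dry
Q = 3.561 / 1.16
Q = 3.07

Q = 3.07


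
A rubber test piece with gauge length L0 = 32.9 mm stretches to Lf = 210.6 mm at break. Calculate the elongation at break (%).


Elongation = (Lf - L0) / L0 * 100
= (210.6 - 32.9) / 32.9 * 100
= 177.7 / 32.9 * 100
= 540.1%

540.1%


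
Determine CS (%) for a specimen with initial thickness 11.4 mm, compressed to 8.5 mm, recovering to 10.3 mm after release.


CS = (t0 - recovered) / (t0 - ts) * 100
= (11.4 - 10.3) / (11.4 - 8.5) * 100
= 1.1 / 2.9 * 100
= 37.9%

37.9%


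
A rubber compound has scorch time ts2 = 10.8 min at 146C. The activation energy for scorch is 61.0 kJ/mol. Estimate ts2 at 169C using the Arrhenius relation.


Convert temperatures: T1 = 146 + 273.15 = 419.15 K, T2 = 169 + 273.15 = 442.15 K
ts2_new = 10.8 * exp(61000 / 8.314 * (1/442.15 - 1/419.15))
1/T2 - 1/T1 = -1.2410e-04
ts2_new = 4.34 min

4.34 min


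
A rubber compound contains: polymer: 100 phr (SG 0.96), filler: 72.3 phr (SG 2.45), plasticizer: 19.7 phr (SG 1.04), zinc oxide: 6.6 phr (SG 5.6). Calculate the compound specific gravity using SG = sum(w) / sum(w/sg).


Sum of weights = 198.6
Volume contributions:
  polymer: 100/0.96 = 104.1667
  filler: 72.3/2.45 = 29.5102
  plasticizer: 19.7/1.04 = 18.9423
  zinc oxide: 6.6/5.6 = 1.1786
Sum of volumes = 153.7977
SG = 198.6 / 153.7977 = 1.291

SG = 1.291


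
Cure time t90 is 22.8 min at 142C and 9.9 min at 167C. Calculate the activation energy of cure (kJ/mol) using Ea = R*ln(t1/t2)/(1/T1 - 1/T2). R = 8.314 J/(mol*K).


T1 = 415.15 K, T2 = 440.15 K
1/T1 - 1/T2 = 1.3682e-04
ln(t1/t2) = ln(22.8/9.9) = 0.8342
Ea = 8.314 * 0.8342 / 1.3682e-04 = 50694.3275 J/mol
Ea = 50.69 kJ/mol

50.69 kJ/mol


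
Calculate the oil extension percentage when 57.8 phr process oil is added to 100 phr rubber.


Oil % = oil / (100 + oil) * 100
= 57.8 / (100 + 57.8) * 100
= 57.8 / 157.8 * 100
= 36.63%

36.63%


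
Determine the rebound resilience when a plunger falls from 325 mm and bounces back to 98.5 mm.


Resilience = h_rebound / h_drop * 100
= 98.5 / 325 * 100
= 30.3%

30.3%


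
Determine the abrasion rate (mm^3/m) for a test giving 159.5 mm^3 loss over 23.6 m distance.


Rate = volume_loss / distance
= 159.5 / 23.6
= 6.758 mm^3/m

6.758 mm^3/m


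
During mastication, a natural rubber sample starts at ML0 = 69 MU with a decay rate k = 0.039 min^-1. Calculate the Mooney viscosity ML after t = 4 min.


ML = ML0 * exp(-k * t)
ML = 69 * exp(-0.039 * 4)
ML = 69 * 0.8556
ML = 59.03 MU

59.03 MU


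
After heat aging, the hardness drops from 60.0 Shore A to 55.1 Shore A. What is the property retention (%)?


Retention = aged / original * 100
= 55.1 / 60.0 * 100
= 91.8%

91.8%


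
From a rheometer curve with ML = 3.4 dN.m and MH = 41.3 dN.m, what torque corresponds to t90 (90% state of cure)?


M90 = ML + 0.9 * (MH - ML)
M90 = 3.4 + 0.9 * (41.3 - 3.4)
M90 = 3.4 + 0.9 * 37.9
M90 = 37.51 dN.m

37.51 dN.m


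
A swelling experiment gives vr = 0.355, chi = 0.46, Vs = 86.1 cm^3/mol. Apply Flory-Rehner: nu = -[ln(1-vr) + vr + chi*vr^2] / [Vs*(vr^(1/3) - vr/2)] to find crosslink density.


ln(1 - vr) = ln(1 - 0.355) = -0.4385
Numerator = -((-0.4385) + 0.355 + 0.46 * 0.355^2) = 0.0255
Denominator = 86.1 * (0.355^(1/3) - 0.355/2) = 45.6821
nu = 0.0255 / 45.6821 = 5.5894e-04 mol/cm^3

5.5894e-04 mol/cm^3


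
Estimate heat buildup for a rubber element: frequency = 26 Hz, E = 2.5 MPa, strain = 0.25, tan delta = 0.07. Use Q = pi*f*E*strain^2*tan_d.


Q = pi * f * E * strain^2 * tan_d
= pi * 26 * 2.5 * 0.25^2 * 0.07
= pi * 26 * 2.5 * 0.0625 * 0.07
= 0.8934

Q = 0.8934


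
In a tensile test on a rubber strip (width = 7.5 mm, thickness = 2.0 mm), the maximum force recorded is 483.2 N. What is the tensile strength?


Area = width * thickness = 7.5 * 2.0 = 15.0 mm^2
TS = force / area = 483.2 / 15.0 = 32.21 MPa

32.21 MPa


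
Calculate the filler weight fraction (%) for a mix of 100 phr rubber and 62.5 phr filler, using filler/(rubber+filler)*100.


Filler % = filler / (rubber + filler) * 100
= 62.5 / (100 + 62.5) * 100
= 62.5 / 162.5 * 100
= 38.46%

38.46%


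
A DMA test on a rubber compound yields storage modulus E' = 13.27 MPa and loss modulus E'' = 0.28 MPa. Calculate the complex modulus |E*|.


|E*| = sqrt(E'^2 + E''^2)
= sqrt(13.27^2 + 0.28^2)
= sqrt(176.0929 + 0.0784)
= 13.273 MPa

13.273 MPa


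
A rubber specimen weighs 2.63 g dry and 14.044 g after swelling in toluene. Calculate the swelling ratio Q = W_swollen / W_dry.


Q = W_swollen / W_dry
Q = 14.044 / 2.63
Q = 5.34

Q = 5.34


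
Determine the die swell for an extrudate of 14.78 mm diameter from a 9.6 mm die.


Die swell ratio = D_extrudate / D_die
= 14.78 / 9.6
= 1.54

Die swell = 1.54


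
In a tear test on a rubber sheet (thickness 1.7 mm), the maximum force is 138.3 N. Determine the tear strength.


Tear strength = force / thickness
= 138.3 / 1.7
= 81.35 N/mm

81.35 N/mm


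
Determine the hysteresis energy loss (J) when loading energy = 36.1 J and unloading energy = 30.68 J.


Hysteresis loss = loading - unloading
= 36.1 - 30.68
= 5.42 J

5.42 J


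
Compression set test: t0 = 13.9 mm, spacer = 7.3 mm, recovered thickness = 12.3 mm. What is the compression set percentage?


CS = (t0 - recovered) / (t0 - ts) * 100
= (13.9 - 12.3) / (13.9 - 7.3) * 100
= 1.6 / 6.6 * 100
= 24.2%

24.2%


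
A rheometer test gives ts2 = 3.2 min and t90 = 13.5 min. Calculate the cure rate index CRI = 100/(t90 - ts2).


CRI = 100 / (t90 - ts2)
= 100 / (13.5 - 3.2)
= 100 / 10.3
= 9.71 min^-1

9.71 min^-1


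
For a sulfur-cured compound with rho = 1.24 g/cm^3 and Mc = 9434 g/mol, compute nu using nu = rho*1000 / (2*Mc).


nu = rho * 1000 / (2 * Mc)
nu = 1.24 * 1000 / (2 * 9434)
nu = 1240.0 / 18868
nu = 0.0657 mol/L

0.0657 mol/L


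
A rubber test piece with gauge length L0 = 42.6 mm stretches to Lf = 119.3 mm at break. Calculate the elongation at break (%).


Elongation = (Lf - L0) / L0 * 100
= (119.3 - 42.6) / 42.6 * 100
= 76.7 / 42.6 * 100
= 180.0%

180.0%


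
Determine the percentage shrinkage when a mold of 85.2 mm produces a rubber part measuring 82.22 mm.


Shrinkage = (mold - part) / mold * 100
= (85.2 - 82.22) / 85.2 * 100
= 2.98 / 85.2 * 100
= 3.5%

3.5%


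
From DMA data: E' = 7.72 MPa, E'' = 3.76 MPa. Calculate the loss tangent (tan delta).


tan delta = E'' / E'
= 3.76 / 7.72
= 0.487

tan delta = 0.487


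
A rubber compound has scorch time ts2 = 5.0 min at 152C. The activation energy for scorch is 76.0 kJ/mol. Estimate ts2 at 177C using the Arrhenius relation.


Convert temperatures: T1 = 152 + 273.15 = 425.15 K, T2 = 177 + 273.15 = 450.15 K
ts2_new = 5.0 * exp(76000 / 8.314 * (1/450.15 - 1/425.15))
1/T2 - 1/T1 = -1.3063e-04
ts2_new = 1.51 min

1.51 min


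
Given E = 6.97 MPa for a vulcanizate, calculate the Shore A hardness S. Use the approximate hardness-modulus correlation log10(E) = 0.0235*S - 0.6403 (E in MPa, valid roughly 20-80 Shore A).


log10(E) = 0.0235*S - 0.6403  =>  S = (log10(E) + 0.6403) / 0.0235
log10(6.97) = 0.843233
S = (0.843233 + 0.6403) / 0.0235 = 1.483533 / 0.0235
S = 63.1

Shore A = 63.1


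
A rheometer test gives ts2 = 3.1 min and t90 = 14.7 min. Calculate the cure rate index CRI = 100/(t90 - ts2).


CRI = 100 / (t90 - ts2)
= 100 / (14.7 - 3.1)
= 100 / 11.6
= 8.62 min^-1

8.62 min^-1


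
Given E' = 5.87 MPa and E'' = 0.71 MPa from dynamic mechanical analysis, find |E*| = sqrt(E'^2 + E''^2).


|E*| = sqrt(E'^2 + E''^2)
= sqrt(5.87^2 + 0.71^2)
= sqrt(34.4569 + 0.5041)
= 5.913 MPa

5.913 MPa


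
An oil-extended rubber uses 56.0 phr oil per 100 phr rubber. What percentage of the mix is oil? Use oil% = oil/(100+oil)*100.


Oil % = oil / (100 + oil) * 100
= 56.0 / (100 + 56.0) * 100
= 56.0 / 156.0 * 100
= 35.9%

35.9%


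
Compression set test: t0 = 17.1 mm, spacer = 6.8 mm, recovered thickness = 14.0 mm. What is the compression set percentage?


CS = (t0 - recovered) / (t0 - ts) * 100
= (17.1 - 14.0) / (17.1 - 6.8) * 100
= 3.1 / 10.3 * 100
= 30.1%

30.1%


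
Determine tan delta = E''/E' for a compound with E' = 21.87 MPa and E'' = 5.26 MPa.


tan delta = E'' / E'
= 5.26 / 21.87
= 0.2405

tan delta = 0.2405


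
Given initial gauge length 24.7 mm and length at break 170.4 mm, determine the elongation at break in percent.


Elongation = (Lf - L0) / L0 * 100
= (170.4 - 24.7) / 24.7 * 100
= 145.7 / 24.7 * 100
= 589.9%

589.9%


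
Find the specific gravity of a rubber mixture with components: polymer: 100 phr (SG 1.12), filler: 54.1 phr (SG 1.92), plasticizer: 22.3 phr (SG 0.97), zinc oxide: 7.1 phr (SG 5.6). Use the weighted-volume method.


Sum of weights = 183.5
Volume contributions:
  polymer: 100/1.12 = 89.2857
  filler: 54.1/1.92 = 28.1771
  plasticizer: 22.3/0.97 = 22.9897
  zinc oxide: 7.1/5.6 = 1.2679
Sum of volumes = 141.7203
SG = 183.5 / 141.7203 = 1.295

SG = 1.295


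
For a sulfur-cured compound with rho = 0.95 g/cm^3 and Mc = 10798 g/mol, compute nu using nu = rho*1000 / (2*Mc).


nu = rho * 1000 / (2 * Mc)
nu = 0.95 * 1000 / (2 * 10798)
nu = 950.0 / 21596
nu = 0.0440 mol/L

0.0440 mol/L


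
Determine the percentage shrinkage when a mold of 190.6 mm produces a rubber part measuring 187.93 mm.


Shrinkage = (mold - part) / mold * 100
= (190.6 - 187.93) / 190.6 * 100
= 2.67 / 190.6 * 100
= 1.4%

1.4%


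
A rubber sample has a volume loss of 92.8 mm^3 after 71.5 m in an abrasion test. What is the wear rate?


Rate = volume_loss / distance
= 92.8 / 71.5
= 1.298 mm^3/m

1.298 mm^3/m


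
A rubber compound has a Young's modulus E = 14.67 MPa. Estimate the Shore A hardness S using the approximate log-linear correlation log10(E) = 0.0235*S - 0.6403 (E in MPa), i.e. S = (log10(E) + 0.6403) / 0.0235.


log10(E) = 0.0235*S - 0.6403  =>  S = (log10(E) + 0.6403) / 0.0235
log10(14.67) = 1.166430
S = (1.166430 + 0.6403) / 0.0235 = 1.806730 / 0.0235
S = 76.9

Shore A = 76.9


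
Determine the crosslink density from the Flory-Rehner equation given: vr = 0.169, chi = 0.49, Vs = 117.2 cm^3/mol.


ln(1 - vr) = ln(1 - 0.169) = -0.1851
Numerator = -((-0.1851) + 0.169 + 0.49 * 0.169^2) = 0.0021
Denominator = 117.2 * (0.169^(1/3) - 0.169/2) = 54.8938
nu = 0.0021 / 54.8938 = 3.8813e-05 mol/cm^3

3.8813e-05 mol/cm^3


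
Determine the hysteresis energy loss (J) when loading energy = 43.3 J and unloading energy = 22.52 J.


Hysteresis loss = loading - unloading
= 43.3 - 22.52
= 20.78 J

20.78 J


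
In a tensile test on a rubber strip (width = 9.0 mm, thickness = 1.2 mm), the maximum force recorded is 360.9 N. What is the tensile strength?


Area = width * thickness = 9.0 * 1.2 = 10.8 mm^2
TS = force / area = 360.9 / 10.8 = 33.42 MPa

33.42 MPa


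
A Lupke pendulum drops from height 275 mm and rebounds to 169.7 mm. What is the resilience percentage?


Resilience = h_rebound / h_drop * 100
= 169.7 / 275 * 100
= 61.7%

61.7%


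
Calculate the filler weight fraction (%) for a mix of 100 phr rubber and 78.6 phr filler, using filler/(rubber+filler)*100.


Filler % = filler / (rubber + filler) * 100
= 78.6 / (100 + 78.6) * 100
= 78.6 / 178.6 * 100
= 44.01%

44.01%


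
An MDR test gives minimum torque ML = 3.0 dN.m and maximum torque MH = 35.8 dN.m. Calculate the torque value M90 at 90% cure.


M90 = ML + 0.9 * (MH - ML)
M90 = 3.0 + 0.9 * (35.8 - 3.0)
M90 = 3.0 + 0.9 * 32.8
M90 = 32.52 dN.m

32.52 dN.m


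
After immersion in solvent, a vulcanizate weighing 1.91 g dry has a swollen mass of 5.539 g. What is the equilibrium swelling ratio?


Q = W_swollen / W_dry
Q = 5.539 / 1.91
Q = 2.9

Q = 2.9


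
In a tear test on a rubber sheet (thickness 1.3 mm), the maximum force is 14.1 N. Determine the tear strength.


Tear strength = force / thickness
= 14.1 / 1.3
= 10.85 N/mm

10.85 N/mm


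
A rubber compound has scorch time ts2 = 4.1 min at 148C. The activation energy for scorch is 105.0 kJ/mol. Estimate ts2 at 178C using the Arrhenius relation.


Convert temperatures: T1 = 148 + 273.15 = 421.15 K, T2 = 178 + 273.15 = 451.15 K
ts2_new = 4.1 * exp(105000 / 8.314 * (1/451.15 - 1/421.15))
1/T2 - 1/T1 = -1.5789e-04
ts2_new = 0.56 min

0.56 min


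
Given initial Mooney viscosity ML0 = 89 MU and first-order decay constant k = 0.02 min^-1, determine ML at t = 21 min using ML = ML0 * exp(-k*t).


ML = ML0 * exp(-k * t)
ML = 89 * exp(-0.02 * 21)
ML = 89 * 0.6570
ML = 58.48 MU

58.48 MU


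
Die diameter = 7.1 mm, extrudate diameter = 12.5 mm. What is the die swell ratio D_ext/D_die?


Die swell ratio = D_extrudate / D_die
= 12.5 / 7.1
= 1.761

Die swell = 1.761


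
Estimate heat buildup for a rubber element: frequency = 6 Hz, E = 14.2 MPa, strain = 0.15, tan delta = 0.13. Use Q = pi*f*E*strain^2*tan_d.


Q = pi * f * E * strain^2 * tan_d
= pi * 6 * 14.2 * 0.15^2 * 0.13
= pi * 6 * 14.2 * 0.0225 * 0.13
= 0.7829

Q = 0.7829


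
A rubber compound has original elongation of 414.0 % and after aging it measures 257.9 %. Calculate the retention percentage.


Retention = aged / original * 100
= 257.9 / 414.0 * 100
= 62.3%

62.3%


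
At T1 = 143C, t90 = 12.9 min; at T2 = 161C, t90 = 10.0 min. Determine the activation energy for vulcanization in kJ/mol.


T1 = 416.15 K, T2 = 434.15 K
1/T1 - 1/T2 = 9.9628e-05
ln(t1/t2) = ln(12.9/10.0) = 0.2546
Ea = 8.314 * 0.2546 / 9.9628e-05 = 21249.9361 J/mol
Ea = 21.25 kJ/mol

21.25 kJ/mol


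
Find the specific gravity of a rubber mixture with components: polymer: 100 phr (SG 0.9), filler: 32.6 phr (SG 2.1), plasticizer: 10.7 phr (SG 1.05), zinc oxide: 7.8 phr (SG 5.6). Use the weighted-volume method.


Sum of weights = 151.1
Volume contributions:
  polymer: 100/0.9 = 111.1111
  filler: 32.6/2.1 = 15.5238
  plasticizer: 10.7/1.05 = 10.1905
  zinc oxide: 7.8/5.6 = 1.3929
Sum of volumes = 138.2183
SG = 151.1 / 138.2183 = 1.093

SG = 1.093


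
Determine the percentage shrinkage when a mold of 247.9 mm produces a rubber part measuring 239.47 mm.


Shrinkage = (mold - part) / mold * 100
= (247.9 - 239.47) / 247.9 * 100
= 8.43 / 247.9 * 100
= 3.4%

3.4%


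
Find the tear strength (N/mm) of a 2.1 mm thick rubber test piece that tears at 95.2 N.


Tear strength = force / thickness
= 95.2 / 2.1
= 45.33 N/mm

45.33 N/mm


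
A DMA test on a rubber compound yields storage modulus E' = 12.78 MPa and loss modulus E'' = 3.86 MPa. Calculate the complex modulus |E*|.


|E*| = sqrt(E'^2 + E''^2)
= sqrt(12.78^2 + 3.86^2)
= sqrt(163.3284 + 14.8996)
= 13.35 MPa

13.35 MPa


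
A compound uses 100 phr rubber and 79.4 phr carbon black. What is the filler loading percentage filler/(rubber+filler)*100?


Filler % = filler / (rubber + filler) * 100
= 79.4 / (100 + 79.4) * 100
= 79.4 / 179.4 * 100
= 44.26%

44.26%


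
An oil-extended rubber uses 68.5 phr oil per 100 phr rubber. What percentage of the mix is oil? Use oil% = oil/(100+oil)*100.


Oil % = oil / (100 + oil) * 100
= 68.5 / (100 + 68.5) * 100
= 68.5 / 168.5 * 100
= 40.65%

40.65%


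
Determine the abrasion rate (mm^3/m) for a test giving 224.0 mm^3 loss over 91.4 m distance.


Rate = volume_loss / distance
= 224.0 / 91.4
= 2.451 mm^3/m

2.451 mm^3/m


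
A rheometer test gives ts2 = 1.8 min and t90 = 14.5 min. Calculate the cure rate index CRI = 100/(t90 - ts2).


CRI = 100 / (t90 - ts2)
= 100 / (14.5 - 1.8)
= 100 / 12.7
= 7.87 min^-1

7.87 min^-1


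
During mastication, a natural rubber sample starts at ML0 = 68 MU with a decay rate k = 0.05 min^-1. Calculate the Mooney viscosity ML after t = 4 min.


ML = ML0 * exp(-k * t)
ML = 68 * exp(-0.05 * 4)
ML = 68 * 0.8187
ML = 55.67 MU

55.67 MU


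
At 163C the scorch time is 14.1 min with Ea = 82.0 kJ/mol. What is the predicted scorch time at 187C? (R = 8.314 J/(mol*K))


Convert temperatures: T1 = 163 + 273.15 = 436.15 K, T2 = 187 + 273.15 = 460.15 K
ts2_new = 14.1 * exp(82000 / 8.314 * (1/460.15 - 1/436.15))
1/T2 - 1/T1 = -1.1958e-04
ts2_new = 4.34 min

4.34 min


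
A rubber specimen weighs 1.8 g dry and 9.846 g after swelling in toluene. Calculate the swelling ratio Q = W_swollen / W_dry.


Q = W_swollen / W_dry
Q = 9.846 / 1.8
Q = 5.47

Q = 5.47


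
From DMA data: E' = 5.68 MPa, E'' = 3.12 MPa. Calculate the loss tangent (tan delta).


tan delta = E'' / E'
= 3.12 / 5.68
= 0.5493

tan delta = 0.5493


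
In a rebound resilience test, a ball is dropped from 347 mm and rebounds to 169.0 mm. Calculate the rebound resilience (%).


Resilience = h_rebound / h_drop * 100
= 169.0 / 347 * 100
= 48.7%

48.7%


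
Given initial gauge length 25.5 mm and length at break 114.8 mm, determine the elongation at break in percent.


Elongation = (Lf - L0) / L0 * 100
= (114.8 - 25.5) / 25.5 * 100
= 89.3 / 25.5 * 100
= 350.2%

350.2%


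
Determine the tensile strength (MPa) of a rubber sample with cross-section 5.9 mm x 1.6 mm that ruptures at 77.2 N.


Area = width * thickness = 5.9 * 1.6 = 9.44 mm^2
TS = force / area = 77.2 / 9.44 = 8.18 MPa

8.18 MPa


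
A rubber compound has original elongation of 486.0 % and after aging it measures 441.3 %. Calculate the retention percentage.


Retention = aged / original * 100
= 441.3 / 486.0 * 100
= 90.8%

90.8%


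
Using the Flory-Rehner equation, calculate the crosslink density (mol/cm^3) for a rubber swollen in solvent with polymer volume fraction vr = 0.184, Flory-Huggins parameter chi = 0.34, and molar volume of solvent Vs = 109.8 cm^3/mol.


ln(1 - vr) = ln(1 - 0.184) = -0.2033
Numerator = -((-0.2033) + 0.184 + 0.34 * 0.184^2) = 0.0078
Denominator = 109.8 * (0.184^(1/3) - 0.184/2) = 52.3497
nu = 0.0078 / 52.3497 = 1.4957e-04 mol/cm^3

1.4957e-04 mol/cm^3
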